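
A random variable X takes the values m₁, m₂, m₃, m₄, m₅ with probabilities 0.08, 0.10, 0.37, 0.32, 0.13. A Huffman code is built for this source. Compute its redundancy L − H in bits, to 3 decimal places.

0.057 bits

Entropy H = −Σ p log₂ p ≈ 2.0631 bits.
Huffman merges: 2/25+1/10→9/50; 13/100+9/50→31/100; 31/100+8/25→63/100; 37/100+63/100→1. L = 53/25 ≈ 2.1200.
L − H = 2.1200 − 2.0631 = 0.057 bits.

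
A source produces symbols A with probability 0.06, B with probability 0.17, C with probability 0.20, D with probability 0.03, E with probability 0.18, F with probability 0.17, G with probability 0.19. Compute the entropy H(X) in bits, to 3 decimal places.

H = −Σ pᵢ log₂ pᵢ.
−0.06·log₂(0.06) = 0.2435
−0.17·log₂(0.17) = 0.4346
−0.20·log₂(0.20) = 0.4644
−0.03·log₂(0.03) = 0.1518
−0.18·log₂(0.18) = 0.4453
−0.17·log₂(0.17) = 0.4346
−0.19·log₂(0.19) = 0.4552
Sum ≈ 2.6294 → 2.629 bits.

2.629 bits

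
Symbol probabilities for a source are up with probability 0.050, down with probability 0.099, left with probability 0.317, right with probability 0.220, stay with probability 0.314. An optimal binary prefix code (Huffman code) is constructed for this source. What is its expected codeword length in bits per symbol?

Repeatedly combine the two least-probable nodes; the expected code length is the sum of the merged weights.
merge 1/20 + 99/1000 → 149/1000
merge 149/1000 + 11/50 → 369/1000
merge 157/500 + 317/1000 → 631/1000
merge 369/1000 + 631/1000 → 1
L = 149/1000 + 369/1000 + 631/1000 + 1 = 2149/1000 = 2.149 bits/symbol.

2.149 bits/symbol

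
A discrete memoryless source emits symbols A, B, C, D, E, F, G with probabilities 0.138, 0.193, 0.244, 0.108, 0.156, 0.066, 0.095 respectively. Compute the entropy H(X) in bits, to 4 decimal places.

2.6952 bits

H = −Σ pᵢ log₂ pᵢ.
−0.138·log₂(0.138) = 0.3943
−0.193·log₂(0.193) = 0.4581
−0.244·log₂(0.244) = 0.4966
−0.108·log₂(0.108) = 0.3468
−0.156·log₂(0.156) = 0.4181
−0.066·log₂(0.066) = 0.2588
−0.095·log₂(0.095) = 0.3226
Sum ≈ 2.6952 → 2.6952 bits.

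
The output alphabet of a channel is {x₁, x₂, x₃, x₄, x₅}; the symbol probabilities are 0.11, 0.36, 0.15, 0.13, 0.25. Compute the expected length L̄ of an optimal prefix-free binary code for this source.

2.24 bits/symbol

Repeatedly combine the two least-probable nodes; the expected code length is the sum of the merged weights.
merge 11/100 + 13/100 → 6/25
merge 3/20 + 6/25 → 39/100
merge 1/4 + 9/25 → 61/100
merge 39/100 + 61/100 → 1
L = 6/25 + 39/100 + 61/100 + 1 = 56/25 = 2.24 bits/symbol.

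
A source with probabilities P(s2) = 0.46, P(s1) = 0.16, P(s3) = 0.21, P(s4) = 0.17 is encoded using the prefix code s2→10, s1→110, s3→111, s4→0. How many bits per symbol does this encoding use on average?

2.2 bits/symbol

L̄ = Σ pᵢ·ℓᵢ = 0.46·2 + 0.16·3 + 0.21·3 + 0.17·1 = 2.2 bits/symbol.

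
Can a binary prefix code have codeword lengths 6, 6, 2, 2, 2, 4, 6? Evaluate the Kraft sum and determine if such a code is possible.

0.859375; yes

With common denominator 2^6 = 64: Σ 2^(−ℓᵢ) = 1/64 + 1/64 + 16/64 + 16/64 + 16/64 + 4/64 + 1/64 = 55/64 = 0.859375.
Kraft's inequality requires Σ ≤ 1; here Σ = 0.859375 ≤ 1, so such a prefix code exists.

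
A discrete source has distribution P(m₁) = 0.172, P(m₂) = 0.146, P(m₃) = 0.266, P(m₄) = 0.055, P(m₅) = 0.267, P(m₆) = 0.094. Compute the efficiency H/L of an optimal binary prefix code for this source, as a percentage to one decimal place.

98.6%

Entropy H = −Σ p log₂ p ≈ 2.4097 bits.
Huffman merges: 11/200+47/500→149/1000; 73/500+149/1000→59/200; 43/250+133/500→219/500; 267/1000+59/200→281/500; 219/500+281/500→1. L = 611/250 ≈ 2.4440.
Efficiency = H/L = 2.4097/2.4440 = 98.6%.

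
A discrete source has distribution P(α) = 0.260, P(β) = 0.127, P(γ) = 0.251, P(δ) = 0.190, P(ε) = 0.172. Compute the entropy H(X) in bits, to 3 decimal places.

H = −Σ pᵢ log₂ pᵢ.
−0.260·log₂(0.260) = 0.5053
−0.127·log₂(0.127) = 0.3781
−0.251·log₂(0.251) = 0.5006
−0.190·log₂(0.190) = 0.4552
−0.172·log₂(0.172) = 0.4368
Sum ≈ 2.2760 → 2.276 bits.

2.276 bits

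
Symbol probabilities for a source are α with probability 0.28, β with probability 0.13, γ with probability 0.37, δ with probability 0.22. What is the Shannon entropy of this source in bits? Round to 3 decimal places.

1.908 bits

H = −Σ pᵢ log₂ pᵢ.
−0.28·log₂(0.28) = 0.5142
−0.13·log₂(0.13) = 0.3826
−0.37·log₂(0.37) = 0.5307
−0.22·log₂(0.22) = 0.4806
Sum ≈ 1.9082 → 1.908 bits.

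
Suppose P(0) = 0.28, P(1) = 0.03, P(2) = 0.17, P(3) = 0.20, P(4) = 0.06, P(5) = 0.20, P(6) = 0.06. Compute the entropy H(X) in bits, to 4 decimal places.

H = −Σ pᵢ log₂ pᵢ.
−0.28·log₂(0.28) = 0.5142
−0.03·log₂(0.03) = 0.1518
−0.17·log₂(0.17) = 0.4346
−0.20·log₂(0.20) = 0.4644
−0.06·log₂(0.06) = 0.2435
−0.20·log₂(0.20) = 0.4644
−0.06·log₂(0.06) = 0.2435
Sum ≈ 2.5164 → 2.5164 bits.

2.5164 bits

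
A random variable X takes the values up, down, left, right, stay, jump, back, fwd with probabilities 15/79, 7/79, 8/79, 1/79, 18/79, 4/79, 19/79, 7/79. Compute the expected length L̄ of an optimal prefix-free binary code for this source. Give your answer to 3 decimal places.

2.747 bits/symbol

Repeatedly combine the two least-probable nodes; the expected code length is the sum of the merged weights.
merge 1/79 + 4/79 → 5/79
merge 5/79 + 7/79 → 12/79
merge 7/79 + 8/79 → 15/79
merge 12/79 + 15/79 → 27/79
merge 15/79 + 18/79 → 33/79
merge 19/79 + 27/79 → 46/79
merge 33/79 + 46/79 → 1
L = 5/79 + 12/79 + 15/79 + 27/79 + 33/79 + 46/79 + 1 = 217/79 ≈ 2.747 bits/symbol.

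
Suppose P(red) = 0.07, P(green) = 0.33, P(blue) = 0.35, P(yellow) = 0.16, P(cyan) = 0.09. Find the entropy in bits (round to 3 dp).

2.062 bits

H = −Σ pᵢ log₂ pᵢ.
−0.07·log₂(0.07) = 0.2686
−0.33·log₂(0.33) = 0.5278
−0.35·log₂(0.35) = 0.5301
−0.16·log₂(0.16) = 0.4230
−0.09·log₂(0.09) = 0.3127
Sum ≈ 2.0621 → 2.062 bits.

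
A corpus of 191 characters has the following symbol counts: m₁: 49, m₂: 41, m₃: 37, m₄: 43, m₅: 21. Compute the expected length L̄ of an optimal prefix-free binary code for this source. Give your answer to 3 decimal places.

Probabilities are the counts divided by 191.
Repeatedly combine the two least-probable nodes; the expected code length is the sum of the merged weights.
merge 21/191 + 37/191 → 58/191
merge 41/191 + 43/191 → 84/191
merge 49/191 + 58/191 → 107/191
merge 84/191 + 107/191 → 1
L = 58/191 + 84/191 + 107/191 + 1 = 440/191 ≈ 2.304 bits/symbol.

2.304 bits/symbol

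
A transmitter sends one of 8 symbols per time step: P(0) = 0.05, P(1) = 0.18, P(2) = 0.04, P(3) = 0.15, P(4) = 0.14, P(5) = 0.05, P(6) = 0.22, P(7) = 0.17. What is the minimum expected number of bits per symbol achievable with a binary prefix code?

2.83 bits/symbol

Repeatedly combine the two least-probable nodes; the expected code length is the sum of the merged weights.
merge 1/25 + 1/20 → 9/100
merge 1/20 + 9/100 → 7/50
merge 7/50 + 7/50 → 7/25
merge 3/20 + 17/100 → 8/25
merge 9/50 + 11/50 → 2/5
merge 7/25 + 8/25 → 3/5
merge 2/5 + 3/5 → 1
L = 9/100 + 7/50 + 7/25 + 8/25 + 2/5 + 3/5 + 1 = 283/100 = 2.83 bits/symbol.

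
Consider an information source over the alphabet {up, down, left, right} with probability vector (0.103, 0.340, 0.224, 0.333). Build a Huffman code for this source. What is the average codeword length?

1.987 bits/symbol

Repeatedly combine the two least-probable nodes; the expected code length is the sum of the merged weights.
merge 103/1000 + 28/125 → 327/1000
merge 327/1000 + 333/1000 → 33/50
merge 17/50 + 33/50 → 1
L = 327/1000 + 33/50 + 1 = 1987/1000 = 1.987 bits/symbol.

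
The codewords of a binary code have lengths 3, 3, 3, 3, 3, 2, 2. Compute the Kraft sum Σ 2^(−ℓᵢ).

With common denominator 2^3 = 8: Σ 2^(−ℓᵢ) = 1/8 + 1/8 + 1/8 + 1/8 + 1/8 + 2/8 + 2/8 = 9/8 = 1.125.

1.125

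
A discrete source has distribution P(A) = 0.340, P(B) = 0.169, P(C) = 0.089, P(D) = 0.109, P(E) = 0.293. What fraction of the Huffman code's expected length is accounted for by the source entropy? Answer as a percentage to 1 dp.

97.4%

Entropy H = −Σ p log₂ p ≈ 2.1407 bits.
Huffman merges: 89/1000+109/1000→99/500; 169/1000+99/500→367/1000; 293/1000+17/50→633/1000; 367/1000+633/1000→1. L = 1099/500 ≈ 2.1980.
Efficiency = H/L = 2.1407/2.1980 = 97.4%.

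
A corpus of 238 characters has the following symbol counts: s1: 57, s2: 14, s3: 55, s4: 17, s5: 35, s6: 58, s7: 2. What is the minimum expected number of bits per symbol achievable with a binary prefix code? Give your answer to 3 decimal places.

2.492 bits/symbol

Probabilities are the counts divided by 238.
Repeatedly combine the two least-probable nodes; the expected code length is the sum of the merged weights.
merge 1/119 + 1/17 → 8/119
merge 8/119 + 1/14 → 33/238
merge 33/238 + 5/34 → 2/7
merge 55/238 + 57/238 → 8/17
merge 29/119 + 2/7 → 9/17
merge 8/17 + 9/17 → 1
L = 8/119 + 33/238 + 2/7 + 8/17 + 9/17 + 1 = 593/238 ≈ 2.492 bits/symbol.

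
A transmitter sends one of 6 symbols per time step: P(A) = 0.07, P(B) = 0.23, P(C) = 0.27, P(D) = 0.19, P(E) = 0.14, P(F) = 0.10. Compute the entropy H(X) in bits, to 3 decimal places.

H = −Σ pᵢ log₂ pᵢ.
−0.07·log₂(0.07) = 0.2686
−0.23·log₂(0.23) = 0.4877
−0.27·log₂(0.27) = 0.5100
−0.19·log₂(0.19) = 0.4552
−0.14·log₂(0.14) = 0.3971
−0.10·log₂(0.10) = 0.3322
Sum ≈ 2.4508 → 2.451 bits.

2.451 bits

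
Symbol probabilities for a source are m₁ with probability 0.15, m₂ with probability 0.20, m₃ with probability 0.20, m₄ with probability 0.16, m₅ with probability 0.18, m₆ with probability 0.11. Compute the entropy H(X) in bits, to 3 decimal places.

H = −Σ pᵢ log₂ pᵢ.
−0.15·log₂(0.15) = 0.4105
−0.20·log₂(0.20) = 0.4644
−0.20·log₂(0.20) = 0.4644
−0.16·log₂(0.16) = 0.4230
−0.18·log₂(0.18) = 0.4453
−0.11·log₂(0.11) = 0.3503
Sum ≈ 2.5579 → 2.558 bits.

2.558 bits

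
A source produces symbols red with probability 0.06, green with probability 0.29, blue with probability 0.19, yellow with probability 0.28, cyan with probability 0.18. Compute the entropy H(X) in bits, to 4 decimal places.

2.1762 bits

H = −Σ pᵢ log₂ pᵢ.
−0.06·log₂(0.06) = 0.2435
−0.29·log₂(0.29) = 0.5179
−0.19·log₂(0.19) = 0.4552
−0.28·log₂(0.28) = 0.5142
−0.18·log₂(0.18) = 0.4453
Sum ≈ 2.1762 → 2.1762 bits.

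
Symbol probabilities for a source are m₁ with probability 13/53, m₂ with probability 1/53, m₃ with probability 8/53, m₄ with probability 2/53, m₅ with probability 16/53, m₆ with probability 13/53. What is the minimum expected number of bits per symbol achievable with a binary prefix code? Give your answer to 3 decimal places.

Repeatedly combine the two least-probable nodes; the expected code length is the sum of the merged weights.
merge 1/53 + 2/53 → 3/53
merge 3/53 + 8/53 → 11/53
merge 11/53 + 13/53 → 24/53
merge 13/53 + 16/53 → 29/53
merge 24/53 + 29/53 → 1
L = 3/53 + 11/53 + 24/53 + 29/53 + 1 = 120/53 ≈ 2.264 bits/symbol.

2.264 bits/symbol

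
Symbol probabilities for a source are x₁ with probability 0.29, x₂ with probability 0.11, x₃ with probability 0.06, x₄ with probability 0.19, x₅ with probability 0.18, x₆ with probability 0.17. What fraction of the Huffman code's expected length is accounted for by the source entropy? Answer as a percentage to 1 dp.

97.5%

Entropy H = −Σ p log₂ p ≈ 2.4468 bits.
Huffman merges: 3/50+11/100→17/100; 17/100+17/100→17/50; 9/50+19/100→37/100; 29/100+17/50→63/100; 37/100+63/100→1. L = 251/100 ≈ 2.5100.
Efficiency = H/L = 2.4468/2.5100 = 97.5%.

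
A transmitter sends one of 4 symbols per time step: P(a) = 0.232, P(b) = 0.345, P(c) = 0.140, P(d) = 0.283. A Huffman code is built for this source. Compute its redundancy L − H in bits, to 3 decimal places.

0.069 bits

Entropy H = −Σ p log₂ p ≈ 1.9312 bits.
Huffman merges: 7/50+29/125→93/250; 283/1000+69/200→157/250; 93/250+157/250→1. L = 2 ≈ 2.0000.
L − H = 2.0000 − 1.9312 = 0.069 bits.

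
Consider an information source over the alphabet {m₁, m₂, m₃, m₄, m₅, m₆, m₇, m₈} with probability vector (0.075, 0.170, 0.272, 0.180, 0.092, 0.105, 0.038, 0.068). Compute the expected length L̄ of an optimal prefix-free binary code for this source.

Repeatedly combine the two least-probable nodes; the expected code length is the sum of the merged weights.
merge 19/500 + 17/250 → 53/500
merge 3/40 + 23/250 → 167/1000
merge 21/200 + 53/500 → 211/1000
merge 167/1000 + 17/100 → 337/1000
merge 9/50 + 211/1000 → 391/1000
merge 34/125 + 337/1000 → 609/1000
merge 391/1000 + 609/1000 → 1
L = 53/500 + 167/1000 + 211/1000 + 337/1000 + 391/1000 + 609/1000 + 1 = 2821/1000 = 2.821 bits/symbol.

2.821 bits/symbol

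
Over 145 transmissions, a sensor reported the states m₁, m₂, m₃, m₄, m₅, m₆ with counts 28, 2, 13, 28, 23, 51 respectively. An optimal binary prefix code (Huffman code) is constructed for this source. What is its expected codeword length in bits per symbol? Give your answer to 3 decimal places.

2.366 bits/symbol

Probabilities are the counts divided by 145.
Repeatedly combine the two least-probable nodes; the expected code length is the sum of the merged weights.
merge 2/145 + 13/145 → 3/29
merge 3/29 + 23/145 → 38/145
merge 28/145 + 28/145 → 56/145
merge 38/145 + 51/145 → 89/145
merge 56/145 + 89/145 → 1
L = 3/29 + 38/145 + 56/145 + 89/145 + 1 = 343/145 ≈ 2.366 bits/symbol.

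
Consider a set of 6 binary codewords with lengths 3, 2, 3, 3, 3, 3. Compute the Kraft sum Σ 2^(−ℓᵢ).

0.875

With common denominator 2^3 = 8: Σ 2^(−ℓᵢ) = 1/8 + 2/8 + 1/8 + 1/8 + 1/8 + 1/8 = 7/8 = 0.875.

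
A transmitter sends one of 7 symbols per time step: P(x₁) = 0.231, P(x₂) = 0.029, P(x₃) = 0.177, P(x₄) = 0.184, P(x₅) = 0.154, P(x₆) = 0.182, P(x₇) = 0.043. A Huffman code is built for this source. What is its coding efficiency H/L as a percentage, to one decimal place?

Entropy H = −Σ p log₂ p ≈ 2.5862 bits.
Huffman merges: 29/1000+43/1000→9/125; 9/125+77/500→113/500; 177/1000+91/500→359/1000; 23/125+113/500→41/100; 231/1000+359/1000→59/100; 41/100+59/100→1. L = 2657/1000 ≈ 2.6570.
Efficiency = H/L = 2.5862/2.6570 = 97.3%.

97.3%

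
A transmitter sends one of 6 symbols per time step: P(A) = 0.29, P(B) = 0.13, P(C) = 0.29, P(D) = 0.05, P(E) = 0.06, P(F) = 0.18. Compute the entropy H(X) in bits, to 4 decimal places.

H = −Σ pᵢ log₂ pᵢ.
−0.29·log₂(0.29) = 0.5179
−0.13·log₂(0.13) = 0.3826
−0.29·log₂(0.29) = 0.5179
−0.05·log₂(0.05) = 0.2161
−0.06·log₂(0.06) = 0.2435
−0.18·log₂(0.18) = 0.4453
Sum ≈ 2.3234 → 2.3234 bits.

2.3234 bits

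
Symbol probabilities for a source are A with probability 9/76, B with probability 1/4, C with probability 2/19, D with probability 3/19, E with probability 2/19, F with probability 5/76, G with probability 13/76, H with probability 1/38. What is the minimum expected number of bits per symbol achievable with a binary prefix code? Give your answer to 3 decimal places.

Repeatedly combine the two least-probable nodes; the expected code length is the sum of the merged weights.
merge 1/38 + 5/76 → 7/76
merge 7/76 + 2/19 → 15/76
merge 2/19 + 9/76 → 17/76
merge 3/19 + 13/76 → 25/76
merge 15/76 + 17/76 → 8/19
merge 1/4 + 25/76 → 11/19
merge 8/19 + 11/19 → 1
L = 7/76 + 15/76 + 17/76 + 25/76 + 8/19 + 11/19 + 1 = 54/19 ≈ 2.842 bits/symbol.

2.842 bits/symbol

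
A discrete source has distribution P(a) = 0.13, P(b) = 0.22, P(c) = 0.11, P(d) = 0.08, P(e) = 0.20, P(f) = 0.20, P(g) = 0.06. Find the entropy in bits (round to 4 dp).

H = −Σ pᵢ log₂ pᵢ.
−0.13·log₂(0.13) = 0.3826
−0.22·log₂(0.22) = 0.4806
−0.11·log₂(0.11) = 0.3503
−0.08·log₂(0.08) = 0.2915
−0.20·log₂(0.20) = 0.4644
−0.20·log₂(0.20) = 0.4644
−0.06·log₂(0.06) = 0.2435
Sum ≈ 2.6773 → 2.6773 bits.

2.6773 bits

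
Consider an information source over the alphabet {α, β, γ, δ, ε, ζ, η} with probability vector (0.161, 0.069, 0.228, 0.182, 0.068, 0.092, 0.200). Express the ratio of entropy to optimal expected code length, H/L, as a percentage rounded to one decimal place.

Entropy H = −Σ p log₂ p ≈ 2.6688 bits.
Huffman merges: 17/250+69/1000→137/1000; 23/250+137/1000→229/1000; 161/1000+91/500→343/1000; 1/5+57/250→107/250; 229/1000+343/1000→143/250; 107/250+143/250→1. L = 2709/1000 ≈ 2.7090.
Efficiency = H/L = 2.6688/2.7090 = 98.5%.

98.5%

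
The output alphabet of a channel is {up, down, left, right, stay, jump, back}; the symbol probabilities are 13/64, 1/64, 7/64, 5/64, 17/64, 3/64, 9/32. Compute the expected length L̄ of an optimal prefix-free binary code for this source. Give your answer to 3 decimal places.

2.453 bits/symbol

Repeatedly combine the two least-probable nodes; the expected code length is the sum of the merged weights.
merge 1/64 + 3/64 → 1/16
merge 1/16 + 5/64 → 9/64
merge 7/64 + 9/64 → 1/4
merge 13/64 + 1/4 → 29/64
merge 17/64 + 9/32 → 35/64
merge 29/64 + 35/64 → 1
L = 1/16 + 9/64 + 1/4 + 29/64 + 35/64 + 1 = 157/64 ≈ 2.453 bits/symbol.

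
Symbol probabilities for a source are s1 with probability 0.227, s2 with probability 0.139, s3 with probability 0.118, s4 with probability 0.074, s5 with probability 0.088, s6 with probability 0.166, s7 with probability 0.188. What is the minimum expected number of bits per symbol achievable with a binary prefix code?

2.747 bits/symbol

Repeatedly combine the two least-probable nodes; the expected code length is the sum of the merged weights.
merge 37/500 + 11/125 → 81/500
merge 59/500 + 139/1000 → 257/1000
merge 81/500 + 83/500 → 41/125
merge 47/250 + 227/1000 → 83/200
merge 257/1000 + 41/125 → 117/200
merge 83/200 + 117/200 → 1
L = 81/500 + 257/1000 + 41/125 + 83/200 + 117/200 + 1 = 2747/1000 = 2.747 bits/symbol.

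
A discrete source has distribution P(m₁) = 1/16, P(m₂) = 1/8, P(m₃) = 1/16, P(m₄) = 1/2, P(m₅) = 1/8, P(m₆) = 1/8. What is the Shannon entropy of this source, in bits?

Each probability is a power of 1/2, so log₂(1/p) is an integer.
H = Σ p·log₂(1/p) = 1/16·4 + 1/8·3 + 1/16·4 + 1/2·1 + 1/8·3 + 1/8·3 = 2.125 bits.

2.125 bits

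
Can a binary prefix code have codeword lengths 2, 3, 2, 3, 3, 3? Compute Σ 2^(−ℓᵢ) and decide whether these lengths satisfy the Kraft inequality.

With common denominator 2^3 = 8: Σ 2^(−ℓᵢ) = 2/8 + 1/8 + 2/8 + 1/8 + 1/8 + 1/8 = 8/8 = 1.
Kraft's inequality requires Σ ≤ 1; here Σ = 1 ≤ 1, so such a prefix code exists.

1; yes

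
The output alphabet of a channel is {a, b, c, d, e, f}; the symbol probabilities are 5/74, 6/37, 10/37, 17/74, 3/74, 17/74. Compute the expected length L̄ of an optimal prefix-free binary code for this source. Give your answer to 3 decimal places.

2.378 bits/symbol

Repeatedly combine the two least-probable nodes; the expected code length is the sum of the merged weights.
merge 3/74 + 5/74 → 4/37
merge 4/37 + 6/37 → 10/37
merge 17/74 + 17/74 → 17/37
merge 10/37 + 10/37 → 20/37
merge 17/37 + 20/37 → 1
L = 4/37 + 10/37 + 17/37 + 20/37 + 1 = 88/37 ≈ 2.378 bits/symbol.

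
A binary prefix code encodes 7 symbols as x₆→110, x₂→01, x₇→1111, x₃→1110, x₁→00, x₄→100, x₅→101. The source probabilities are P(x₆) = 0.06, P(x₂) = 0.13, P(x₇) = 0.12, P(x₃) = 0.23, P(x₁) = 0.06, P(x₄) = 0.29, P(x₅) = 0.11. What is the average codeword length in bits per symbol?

L̄ = Σ pᵢ·ℓᵢ = 0.06·3 + 0.13·2 + 0.12·4 + 0.23·4 + 0.06·2 + 0.29·3 + 0.11·3 = 3.16 bits/symbol.

3.16 bits/symbol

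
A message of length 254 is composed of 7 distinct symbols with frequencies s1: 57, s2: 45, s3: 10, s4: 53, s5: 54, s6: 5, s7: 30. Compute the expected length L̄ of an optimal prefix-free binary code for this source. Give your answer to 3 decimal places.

2.591 bits/symbol

Probabilities are the counts divided by 254.
Repeatedly combine the two least-probable nodes; the expected code length is the sum of the merged weights.
merge 5/254 + 5/127 → 15/254
merge 15/254 + 15/127 → 45/254
merge 45/254 + 45/254 → 45/127
merge 53/254 + 27/127 → 107/254
merge 57/254 + 45/127 → 147/254
merge 107/254 + 147/254 → 1
L = 15/254 + 45/254 + 45/127 + 107/254 + 147/254 + 1 = 329/127 ≈ 2.591 bits/symbol.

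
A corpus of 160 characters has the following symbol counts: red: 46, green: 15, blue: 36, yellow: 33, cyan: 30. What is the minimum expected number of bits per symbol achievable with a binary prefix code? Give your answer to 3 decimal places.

Probabilities are the counts divided by 160.
Repeatedly combine the two least-probable nodes; the expected code length is the sum of the merged weights.
merge 3/32 + 3/16 → 9/32
merge 33/160 + 9/40 → 69/160
merge 9/32 + 23/80 → 91/160
merge 69/160 + 91/160 → 1
L = 9/32 + 69/160 + 91/160 + 1 = 73/32 ≈ 2.281 bits/symbol.

2.281 bits/symbol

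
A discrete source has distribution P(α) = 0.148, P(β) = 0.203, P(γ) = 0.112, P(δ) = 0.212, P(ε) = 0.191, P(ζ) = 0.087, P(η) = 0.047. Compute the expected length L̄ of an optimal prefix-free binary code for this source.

2.719 bits/symbol

Repeatedly combine the two least-probable nodes; the expected code length is the sum of the merged weights.
merge 47/1000 + 87/1000 → 67/500
merge 14/125 + 67/500 → 123/500
merge 37/250 + 191/1000 → 339/1000
merge 203/1000 + 53/250 → 83/200
merge 123/500 + 339/1000 → 117/200
merge 83/200 + 117/200 → 1
L = 67/500 + 123/500 + 339/1000 + 83/200 + 117/200 + 1 = 2719/1000 = 2.719 bits/symbol.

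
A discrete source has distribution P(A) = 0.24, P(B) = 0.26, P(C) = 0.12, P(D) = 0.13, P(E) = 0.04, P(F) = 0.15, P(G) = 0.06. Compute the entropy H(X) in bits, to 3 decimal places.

2.589 bits

H = −Σ pᵢ log₂ pᵢ.
−0.24·log₂(0.24) = 0.4941
−0.26·log₂(0.26) = 0.5053
−0.12·log₂(0.12) = 0.3671
−0.13·log₂(0.13) = 0.3826
−0.04·log₂(0.04) = 0.1858
−0.15·log₂(0.15) = 0.4105
−0.06·log₂(0.06) = 0.2435
Sum ≈ 2.5890 → 2.589 bits.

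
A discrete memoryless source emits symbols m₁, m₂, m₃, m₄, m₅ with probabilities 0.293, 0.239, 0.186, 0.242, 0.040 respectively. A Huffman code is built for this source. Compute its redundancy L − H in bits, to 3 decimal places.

0.081 bits

Entropy H = −Σ p log₂ p ≈ 2.1449 bits.
Huffman merges: 1/25+93/500→113/500; 113/500+239/1000→93/200; 121/500+293/1000→107/200; 93/200+107/200→1. L = 1113/500 ≈ 2.2260.
L − H = 2.2260 − 2.1449 = 0.081 bits.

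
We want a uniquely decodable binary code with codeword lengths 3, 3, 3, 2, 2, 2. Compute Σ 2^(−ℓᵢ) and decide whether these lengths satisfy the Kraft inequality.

With common denominator 2^3 = 8: Σ 2^(−ℓᵢ) = 1/8 + 1/8 + 1/8 + 2/8 + 2/8 + 2/8 = 9/8 = 1.125.
Kraft's inequality requires Σ ≤ 1; here Σ = 1.125 > 1, so no such prefix code exists.

1.125; no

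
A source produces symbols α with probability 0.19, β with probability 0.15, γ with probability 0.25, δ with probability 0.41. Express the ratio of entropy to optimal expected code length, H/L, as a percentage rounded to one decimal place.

Entropy H = −Σ p log₂ p ≈ 1.8932 bits.
Huffman merges: 3/20+19/100→17/50; 1/4+17/50→59/100; 41/100+59/100→1. L = 193/100 ≈ 1.9300.
Efficiency = H/L = 1.8932/1.9300 = 98.1%.

98.1%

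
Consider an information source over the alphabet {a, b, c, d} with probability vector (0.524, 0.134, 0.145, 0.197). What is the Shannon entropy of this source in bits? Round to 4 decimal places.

1.7428 bits

H = −Σ pᵢ log₂ pᵢ.
−0.524·log₂(0.524) = 0.4886
−0.134·log₂(0.134) = 0.3886
−0.145·log₂(0.145) = 0.4040
−0.197·log₂(0.197) = 0.4617
Sum ≈ 1.7428 → 1.7428 bits.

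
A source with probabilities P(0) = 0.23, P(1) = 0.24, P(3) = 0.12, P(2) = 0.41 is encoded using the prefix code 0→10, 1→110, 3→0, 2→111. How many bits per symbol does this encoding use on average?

2.53 bits/symbol

L̄ = Σ pᵢ·ℓᵢ = 0.23·2 + 0.24·3 + 0.12·1 + 0.41·3 = 2.53 bits/symbol.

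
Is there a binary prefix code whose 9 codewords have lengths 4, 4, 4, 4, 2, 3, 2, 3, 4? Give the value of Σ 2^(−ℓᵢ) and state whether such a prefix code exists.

With common denominator 2^4 = 16: Σ 2^(−ℓᵢ) = 1/16 + 1/16 + 1/16 + 1/16 + 4/16 + 2/16 + 4/16 + 2/16 + 1/16 = 17/16 = 1.0625.
Kraft's inequality requires Σ ≤ 1; here Σ = 1.0625 > 1, so no such prefix code exists.

1.0625; no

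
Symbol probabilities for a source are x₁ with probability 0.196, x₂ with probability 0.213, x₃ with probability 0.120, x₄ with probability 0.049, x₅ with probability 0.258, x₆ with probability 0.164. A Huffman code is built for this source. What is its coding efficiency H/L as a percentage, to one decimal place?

97.9%

Entropy H = −Σ p log₂ p ≈ 2.4483 bits.
Huffman merges: 49/1000+3/25→169/1000; 41/250+169/1000→333/1000; 49/250+213/1000→409/1000; 129/500+333/1000→591/1000; 409/1000+591/1000→1. L = 1251/500 ≈ 2.5020.
Efficiency = H/L = 2.4483/2.5020 = 97.9%.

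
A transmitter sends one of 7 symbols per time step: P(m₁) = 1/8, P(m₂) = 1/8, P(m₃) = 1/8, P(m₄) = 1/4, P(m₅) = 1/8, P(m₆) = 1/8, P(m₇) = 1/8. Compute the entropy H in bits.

Each probability is a power of 1/2, so log₂(1/p) is an integer.
H = Σ p·log₂(1/p) = 1/8·3 + 1/8·3 + 1/8·3 + 1/4·2 + 1/8·3 + 1/8·3 + 1/8·3 = 2.75 bits.

2.75 bits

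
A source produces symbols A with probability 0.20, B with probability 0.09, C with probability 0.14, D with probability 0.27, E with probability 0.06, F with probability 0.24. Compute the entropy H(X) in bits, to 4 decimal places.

H = −Σ pᵢ log₂ pᵢ.
−0.20·log₂(0.20) = 0.4644
−0.09·log₂(0.09) = 0.3127
−0.14·log₂(0.14) = 0.3971
−0.27·log₂(0.27) = 0.5100
−0.06·log₂(0.06) = 0.2435
−0.24·log₂(0.24) = 0.4941
Sum ≈ 2.4218 → 2.4218 bits.

2.4218 bits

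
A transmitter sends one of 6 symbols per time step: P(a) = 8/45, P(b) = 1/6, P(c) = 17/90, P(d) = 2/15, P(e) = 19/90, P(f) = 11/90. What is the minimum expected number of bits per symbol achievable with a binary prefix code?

Repeatedly combine the two least-probable nodes; the expected code length is the sum of the merged weights.
merge 11/90 + 2/15 → 23/90
merge 1/6 + 8/45 → 31/90
merge 17/90 + 19/90 → 2/5
merge 23/90 + 31/90 → 3/5
merge 2/5 + 3/5 → 1
L = 23/90 + 31/90 + 2/5 + 3/5 + 1 = 13/5 = 2.6 bits/symbol.

2.6 bits/symbol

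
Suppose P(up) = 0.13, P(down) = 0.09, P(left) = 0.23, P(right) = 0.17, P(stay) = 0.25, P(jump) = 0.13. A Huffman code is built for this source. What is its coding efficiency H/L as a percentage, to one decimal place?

Entropy H = −Σ p log₂ p ≈ 2.5002 bits.
Huffman merges: 9/100+13/100→11/50; 13/100+17/100→3/10; 11/50+23/100→9/20; 1/4+3/10→11/20; 9/20+11/20→1. L = 63/25 ≈ 2.5200.
Efficiency = H/L = 2.5002/2.5200 = 99.2%.

99.2%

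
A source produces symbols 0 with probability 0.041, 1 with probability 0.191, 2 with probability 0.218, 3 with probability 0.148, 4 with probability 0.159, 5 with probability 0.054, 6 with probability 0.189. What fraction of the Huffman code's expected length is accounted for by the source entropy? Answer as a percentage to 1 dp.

Entropy H = −Σ p log₂ p ≈ 2.6356 bits.
Huffman merges: 41/1000+27/500→19/200; 19/200+37/250→243/1000; 159/1000+189/1000→87/250; 191/1000+109/500→409/1000; 243/1000+87/250→591/1000; 409/1000+591/1000→1. L = 1343/500 ≈ 2.6860.
Efficiency = H/L = 2.6356/2.6860 = 98.1%.

98.1%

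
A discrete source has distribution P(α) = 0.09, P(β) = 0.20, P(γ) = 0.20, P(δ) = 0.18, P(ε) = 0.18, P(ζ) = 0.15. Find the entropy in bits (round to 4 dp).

H = −Σ pᵢ log₂ pᵢ.
−0.09·log₂(0.09) = 0.3127
−0.20·log₂(0.20) = 0.4644
−0.20·log₂(0.20) = 0.4644
−0.18·log₂(0.18) = 0.4453
−0.18·log₂(0.18) = 0.4453
−0.15·log₂(0.15) = 0.4105
Sum ≈ 2.5426 → 2.5426 bits.

2.5426 bits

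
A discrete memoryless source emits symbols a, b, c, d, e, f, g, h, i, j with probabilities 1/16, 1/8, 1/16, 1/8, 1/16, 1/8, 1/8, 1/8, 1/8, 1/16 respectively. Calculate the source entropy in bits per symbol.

3.25 bits

Each probability is a power of 1/2, so log₂(1/p) is an integer.
H = Σ p·log₂(1/p) = 1/16·4 + 1/8·3 + 1/16·4 + 1/8·3 + 1/16·4 + 1/8·3 + 1/8·3 + 1/8·3 + 1/8·3 + 1/16·4 = 3.25 bits.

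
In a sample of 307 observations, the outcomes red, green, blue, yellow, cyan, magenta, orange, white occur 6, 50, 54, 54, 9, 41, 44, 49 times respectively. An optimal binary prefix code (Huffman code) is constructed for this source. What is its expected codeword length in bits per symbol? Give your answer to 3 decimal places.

2.873 bits/symbol

Probabilities are the counts divided by 307.
Repeatedly combine the two least-probable nodes; the expected code length is the sum of the merged weights.
merge 6/307 + 9/307 → 15/307
merge 15/307 + 41/307 → 56/307
merge 44/307 + 49/307 → 93/307
merge 50/307 + 54/307 → 104/307
merge 54/307 + 56/307 → 110/307
merge 93/307 + 104/307 → 197/307
merge 110/307 + 197/307 → 1
L = 15/307 + 56/307 + 93/307 + 104/307 + 110/307 + 197/307 + 1 = 882/307 ≈ 2.873 bits/symbol.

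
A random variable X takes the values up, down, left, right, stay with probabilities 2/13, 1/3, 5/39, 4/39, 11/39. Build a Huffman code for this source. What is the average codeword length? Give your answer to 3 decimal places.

Repeatedly combine the two least-probable nodes; the expected code length is the sum of the merged weights.
merge 4/39 + 5/39 → 3/13
merge 2/13 + 3/13 → 5/13
merge 11/39 + 1/3 → 8/13
merge 5/13 + 8/13 → 1
L = 3/13 + 5/13 + 8/13 + 1 = 29/13 ≈ 2.231 bits/symbol.

2.231 bits/symbol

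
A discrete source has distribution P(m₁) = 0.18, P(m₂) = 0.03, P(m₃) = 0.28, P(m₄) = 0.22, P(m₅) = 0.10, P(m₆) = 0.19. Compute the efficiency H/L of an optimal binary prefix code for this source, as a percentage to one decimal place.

97.5%

Entropy H = −Σ p log₂ p ≈ 2.3793 bits.
Huffman merges: 3/100+1/10→13/100; 13/100+9/50→31/100; 19/100+11/50→41/100; 7/25+31/100→59/100; 41/100+59/100→1. L = 61/25 ≈ 2.4400.
Efficiency = H/L = 2.3793/2.4400 = 97.5%.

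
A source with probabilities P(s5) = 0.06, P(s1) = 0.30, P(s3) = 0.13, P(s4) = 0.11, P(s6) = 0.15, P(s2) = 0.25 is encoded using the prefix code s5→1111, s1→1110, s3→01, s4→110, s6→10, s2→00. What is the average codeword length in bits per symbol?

L̄ = Σ pᵢ·ℓᵢ = 0.06·4 + 0.30·4 + 0.13·2 + 0.11·3 + 0.15·2 + 0.25·2 = 2.83 bits/symbol.

2.83 bits/symbol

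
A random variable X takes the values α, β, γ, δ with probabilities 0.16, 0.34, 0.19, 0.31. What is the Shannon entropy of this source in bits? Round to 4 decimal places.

1.9312 bits

H = −Σ pᵢ log₂ pᵢ.
−0.16·log₂(0.16) = 0.4230
−0.34·log₂(0.34) = 0.5292
−0.19·log₂(0.19) = 0.4552
−0.31·log₂(0.31) = 0.5238
Sum ≈ 1.9312 → 1.9312 bits.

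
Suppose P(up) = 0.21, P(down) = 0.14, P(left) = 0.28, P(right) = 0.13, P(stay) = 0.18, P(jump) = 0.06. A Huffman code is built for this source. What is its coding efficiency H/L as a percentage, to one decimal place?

Entropy H = −Σ p log₂ p ≈ 2.4556 bits.
Huffman merges: 3/50+13/100→19/100; 7/50+9/50→8/25; 19/100+21/100→2/5; 7/25+8/25→3/5; 2/5+3/5→1. L = 251/100 ≈ 2.5100.
Efficiency = H/L = 2.4556/2.5100 = 97.8%.

97.8%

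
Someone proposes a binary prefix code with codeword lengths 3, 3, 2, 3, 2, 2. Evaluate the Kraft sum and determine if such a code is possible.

With common denominator 2^3 = 8: Σ 2^(−ℓᵢ) = 1/8 + 1/8 + 2/8 + 1/8 + 2/8 + 2/8 = 9/8 = 1.125.
Kraft's inequality requires Σ ≤ 1; here Σ = 1.125 > 1, so no such prefix code exists.

1.125; no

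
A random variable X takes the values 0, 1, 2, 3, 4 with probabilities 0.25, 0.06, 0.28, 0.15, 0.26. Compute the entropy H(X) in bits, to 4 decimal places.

2.1736 bits

H = −Σ pᵢ log₂ pᵢ.
−0.25·log₂(0.25) = 0.5000
−0.06·log₂(0.06) = 0.2435
−0.28·log₂(0.28) = 0.5142
−0.15·log₂(0.15) = 0.4105
−0.26·log₂(0.26) = 0.5053
Sum ≈ 2.1736 → 2.1736 bits.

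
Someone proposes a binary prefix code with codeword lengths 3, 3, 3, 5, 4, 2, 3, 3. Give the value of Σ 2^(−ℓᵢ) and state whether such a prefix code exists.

0.96875; yes

With common denominator 2^5 = 32: Σ 2^(−ℓᵢ) = 4/32 + 4/32 + 4/32 + 1/32 + 2/32 + 8/32 + 4/32 + 4/32 = 31/32 = 0.96875.
Kraft's inequality requires Σ ≤ 1; here Σ = 0.96875 ≤ 1, so such a prefix code exists.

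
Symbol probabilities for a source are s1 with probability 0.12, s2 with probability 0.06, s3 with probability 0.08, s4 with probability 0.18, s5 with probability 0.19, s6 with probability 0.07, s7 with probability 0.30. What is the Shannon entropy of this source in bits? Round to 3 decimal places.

H = −Σ pᵢ log₂ pᵢ.
−0.12·log₂(0.12) = 0.3671
−0.06·log₂(0.06) = 0.2435
−0.08·log₂(0.08) = 0.2915
−0.18·log₂(0.18) = 0.4453
−0.19·log₂(0.19) = 0.4552
−0.07·log₂(0.07) = 0.2686
−0.30·log₂(0.30) = 0.5211
Sum ≈ 2.5923 → 2.592 bits.

2.592 bits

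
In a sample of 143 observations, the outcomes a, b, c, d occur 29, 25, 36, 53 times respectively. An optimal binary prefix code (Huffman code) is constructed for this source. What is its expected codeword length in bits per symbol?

Probabilities are the counts divided by 143.
Repeatedly combine the two least-probable nodes; the expected code length is the sum of the merged weights.
merge 25/143 + 29/143 → 54/143
merge 36/143 + 53/143 → 89/143
merge 54/143 + 89/143 → 1
L = 54/143 + 89/143 + 1 = 2 bits/symbol.

2 bits/symbol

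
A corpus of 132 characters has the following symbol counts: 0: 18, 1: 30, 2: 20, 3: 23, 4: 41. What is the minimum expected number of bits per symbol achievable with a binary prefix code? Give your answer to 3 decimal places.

2.288 bits/symbol

Probabilities are the counts divided by 132.
Repeatedly combine the two least-probable nodes; the expected code length is the sum of the merged weights.
merge 3/22 + 5/33 → 19/66
merge 23/132 + 5/22 → 53/132
merge 19/66 + 41/132 → 79/132
merge 53/132 + 79/132 → 1
L = 19/66 + 53/132 + 79/132 + 1 = 151/66 ≈ 2.288 bits/symbol.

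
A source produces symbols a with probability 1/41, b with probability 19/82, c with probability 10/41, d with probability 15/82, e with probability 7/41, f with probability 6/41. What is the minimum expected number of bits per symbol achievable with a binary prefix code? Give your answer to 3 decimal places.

2.512 bits/symbol

Repeatedly combine the two least-probable nodes; the expected code length is the sum of the merged weights.
merge 1/41 + 6/41 → 7/41
merge 7/41 + 7/41 → 14/41
merge 15/82 + 19/82 → 17/41
merge 10/41 + 14/41 → 24/41
merge 17/41 + 24/41 → 1
L = 7/41 + 14/41 + 17/41 + 24/41 + 1 = 103/41 ≈ 2.512 bits/symbol.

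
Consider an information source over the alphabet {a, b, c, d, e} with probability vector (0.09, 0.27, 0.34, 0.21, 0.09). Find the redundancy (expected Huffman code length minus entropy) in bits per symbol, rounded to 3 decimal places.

0.043 bits

Entropy H = −Σ p log₂ p ≈ 2.1373 bits.
Huffman merges: 9/100+9/100→9/50; 9/50+21/100→39/100; 27/100+17/50→61/100; 39/100+61/100→1. L = 109/50 ≈ 2.1800.
L − H = 2.1800 − 2.1373 = 0.043 bits.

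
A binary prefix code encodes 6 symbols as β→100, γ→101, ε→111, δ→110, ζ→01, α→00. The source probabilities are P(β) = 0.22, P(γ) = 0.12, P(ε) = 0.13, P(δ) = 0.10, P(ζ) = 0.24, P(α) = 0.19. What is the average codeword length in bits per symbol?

L̄ = Σ pᵢ·ℓᵢ = 0.22·3 + 0.12·3 + 0.13·3 + 0.10·3 + 0.24·2 + 0.19·2 = 2.57 bits/symbol.

2.57 bits/symbol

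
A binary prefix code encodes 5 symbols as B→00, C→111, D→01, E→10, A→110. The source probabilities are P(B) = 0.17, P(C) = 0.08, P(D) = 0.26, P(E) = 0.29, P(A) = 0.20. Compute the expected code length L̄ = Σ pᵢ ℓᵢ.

L̄ = Σ pᵢ·ℓᵢ = 0.17·2 + 0.08·3 + 0.26·2 + 0.29·2 + 0.20·3 = 2.28 bits/symbol.

2.28 bits/symbol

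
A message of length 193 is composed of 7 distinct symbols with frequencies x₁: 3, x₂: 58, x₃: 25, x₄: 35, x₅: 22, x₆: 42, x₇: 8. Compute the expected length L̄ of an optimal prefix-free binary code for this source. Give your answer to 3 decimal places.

Probabilities are the counts divided by 193.
Repeatedly combine the two least-probable nodes; the expected code length is the sum of the merged weights.
merge 3/193 + 8/193 → 11/193
merge 11/193 + 22/193 → 33/193
merge 25/193 + 33/193 → 58/193
merge 35/193 + 42/193 → 77/193
merge 58/193 + 58/193 → 116/193
merge 77/193 + 116/193 → 1
L = 11/193 + 33/193 + 58/193 + 77/193 + 116/193 + 1 = 488/193 ≈ 2.528 bits/symbol.

2.528 bits/symbol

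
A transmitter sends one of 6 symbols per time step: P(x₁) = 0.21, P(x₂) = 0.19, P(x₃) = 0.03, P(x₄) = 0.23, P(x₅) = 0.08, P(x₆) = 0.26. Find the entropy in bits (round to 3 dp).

H = −Σ pᵢ log₂ pᵢ.
−0.21·log₂(0.21) = 0.4728
−0.19·log₂(0.19) = 0.4552
−0.03·log₂(0.03) = 0.1518
−0.23·log₂(0.23) = 0.4877
−0.08·log₂(0.08) = 0.2915
−0.26·log₂(0.26) = 0.5053
Sum ≈ 2.3643 → 2.364 bits.

2.364 bits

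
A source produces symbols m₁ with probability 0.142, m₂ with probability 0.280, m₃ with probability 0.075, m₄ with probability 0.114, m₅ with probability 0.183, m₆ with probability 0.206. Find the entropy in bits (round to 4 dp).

2.4694 bits

H = −Σ pᵢ log₂ pᵢ.
−0.142·log₂(0.142) = 0.3999
−0.280·log₂(0.280) = 0.5142
−0.075·log₂(0.075) = 0.2803
−0.114·log₂(0.114) = 0.3571
−0.183·log₂(0.183) = 0.4484
−0.206·log₂(0.206) = 0.4695
Sum ≈ 2.4694 → 2.4694 bits.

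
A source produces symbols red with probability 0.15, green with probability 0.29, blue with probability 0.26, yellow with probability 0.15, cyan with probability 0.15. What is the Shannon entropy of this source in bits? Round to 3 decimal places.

H = −Σ pᵢ log₂ pᵢ.
−0.15·log₂(0.15) = 0.4105
−0.29·log₂(0.29) = 0.5179
−0.26·log₂(0.26) = 0.5053
−0.15·log₂(0.15) = 0.4105
−0.15·log₂(0.15) = 0.4105
Sum ≈ 2.2548 → 2.255 bits.

2.255 bits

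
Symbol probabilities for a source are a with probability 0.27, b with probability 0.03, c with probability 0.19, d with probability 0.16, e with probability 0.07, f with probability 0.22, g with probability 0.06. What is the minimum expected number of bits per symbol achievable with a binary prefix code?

Repeatedly combine the two least-probable nodes; the expected code length is the sum of the merged weights.
merge 3/100 + 3/50 → 9/100
merge 7/100 + 9/100 → 4/25
merge 4/25 + 4/25 → 8/25
merge 19/100 + 11/50 → 41/100
merge 27/100 + 8/25 → 59/100
merge 41/100 + 59/100 → 1
L = 9/100 + 4/25 + 8/25 + 41/100 + 59/100 + 1 = 257/100 = 2.57 bits/symbol.

2.57 bits/symbol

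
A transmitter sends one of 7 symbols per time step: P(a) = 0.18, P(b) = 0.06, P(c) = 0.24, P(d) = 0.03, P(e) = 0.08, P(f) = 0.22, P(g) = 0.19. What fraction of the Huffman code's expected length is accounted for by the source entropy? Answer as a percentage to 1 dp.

98.2%

Entropy H = −Σ p log₂ p ≈ 2.5621 bits.
Huffman merges: 3/100+3/50→9/100; 2/25+9/100→17/100; 17/100+9/50→7/20; 19/100+11/50→41/100; 6/25+7/20→59/100; 41/100+59/100→1. L = 261/100 ≈ 2.6100.
Efficiency = H/L = 2.5621/2.6100 = 98.2%.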